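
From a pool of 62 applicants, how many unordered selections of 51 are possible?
C(62,51) = 62!/(51!×11!) = 508271323092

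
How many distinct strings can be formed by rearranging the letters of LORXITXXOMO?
11! / (1! × 3! × 1! × 1! × 3! × 1! × 1!) = 1108800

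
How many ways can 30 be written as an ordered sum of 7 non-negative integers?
C(30+7-1, 7-1) = C(36, 6) = 1947792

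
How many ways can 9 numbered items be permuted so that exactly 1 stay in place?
Choose the 1 fixed point C(9,1) = 9, derange the rest: !8 = Σ_{j=0}^{8} (-1)^j·8!/j! = 40320 - 40320 + 20160 - 6720 + 1680 - 336 + 56 - 8 + 1 = 14833. Product = 9 × 14833 = 133497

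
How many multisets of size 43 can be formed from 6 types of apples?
C(43+6-1, 6-1) = C(48, 5) = 1712304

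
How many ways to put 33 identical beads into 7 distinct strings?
C(33+7-1, 7-1) = C(39, 6) = 3262623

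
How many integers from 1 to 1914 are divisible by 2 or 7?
⌊1914/2⌋ + ⌊1914/7⌋ - ⌊1914/14⌋ = 957 + 273 - 136 = 1094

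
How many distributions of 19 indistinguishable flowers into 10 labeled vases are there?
C(19+10-1, 10-1) = C(28, 9) = 6906900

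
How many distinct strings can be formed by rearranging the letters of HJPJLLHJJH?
10! / (2! × 3! × 4! × 1!) = 12600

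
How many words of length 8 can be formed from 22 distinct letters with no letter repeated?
P(22,8) = 22!/(22-8)! = 12893126400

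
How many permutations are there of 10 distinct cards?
10! = 3628800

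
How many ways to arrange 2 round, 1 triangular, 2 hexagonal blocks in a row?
5! / (2! × 1! × 2!) = 30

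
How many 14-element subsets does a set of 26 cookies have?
C(26,14) = 26!/(14!×12!) = 9657700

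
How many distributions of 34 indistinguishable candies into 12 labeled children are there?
C(34+12-1, 12-1) = C(45, 11) = 10150595910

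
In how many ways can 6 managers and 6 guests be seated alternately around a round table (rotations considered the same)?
Fix one of the managers: (6-1)! ways for the remaining managers, × 6! ways for the guests = 120 × 720 = 86400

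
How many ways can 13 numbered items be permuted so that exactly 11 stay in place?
Choose the 11 fixed points C(13,11) = 78, derange the rest: !2 = Σ_{j=0}^{2} (-1)^j·2!/j! = 2 - 2 + 1 = 1. Product = 78 × 1 = 78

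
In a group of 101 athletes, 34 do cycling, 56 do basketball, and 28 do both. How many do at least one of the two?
|A∪B| = |A| + |B| - |A∩B| = 34 + 56 - 28 = 62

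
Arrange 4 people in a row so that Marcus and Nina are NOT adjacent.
Total - adjacent = 4! - (4-1)!×2 = 24 - 12 = 12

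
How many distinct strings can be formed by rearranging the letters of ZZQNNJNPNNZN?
12! / (1! × 1! × 1! × 6! × 3!) = 110880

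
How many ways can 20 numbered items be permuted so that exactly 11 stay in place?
Choose the 11 fixed points C(20,11) = 167960, derange the rest: !9 = Σ_{j=0}^{9} (-1)^j·9!/j! = 362880 - 362880 + 181440 - 60480 + 15120 - 3024 + 504 - 72 + 9 - 1 = 133496. Product = 167960 × 133496 = 22421988160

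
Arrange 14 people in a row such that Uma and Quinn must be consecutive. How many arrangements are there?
Treat the 2 as one block: (14-2+1)! × 2! = 6227020800 × 2 = 12454041600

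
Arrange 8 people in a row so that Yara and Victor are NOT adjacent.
Total - adjacent = 8! - (8-1)!×2 = 40320 - 10080 = 30240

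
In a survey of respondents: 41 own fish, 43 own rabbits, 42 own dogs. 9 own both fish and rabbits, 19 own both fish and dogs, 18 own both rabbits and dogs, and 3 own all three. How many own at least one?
|A∪B∪C| = 41+43+42-9-19-18+3 = 83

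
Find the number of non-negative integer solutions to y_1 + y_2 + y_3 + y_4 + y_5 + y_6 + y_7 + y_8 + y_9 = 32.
C(32+9-1, 9-1) = C(40, 8) = 76904685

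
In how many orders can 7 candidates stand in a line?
7! = 5040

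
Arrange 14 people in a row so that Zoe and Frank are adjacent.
Treat as block: (14-1)! × 2! = 6227020800 × 2 = 12454041600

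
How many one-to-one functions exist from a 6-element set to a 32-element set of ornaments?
P(32,6) = 32!/(32-6)! = 652458240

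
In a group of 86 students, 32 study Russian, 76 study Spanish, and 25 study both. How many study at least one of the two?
|A∪B| = |A| + |B| - |A∩B| = 32 + 76 - 25 = 83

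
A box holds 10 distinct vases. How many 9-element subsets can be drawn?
C(10,9) = 10!/(9!×1!) = 10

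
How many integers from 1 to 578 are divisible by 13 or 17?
⌊578/13⌋ + ⌊578/17⌋ - ⌊578/221⌋ = 44 + 34 - 2 = 76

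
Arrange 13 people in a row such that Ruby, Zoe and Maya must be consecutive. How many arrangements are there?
Treat the 3 as one block: (13-3+1)! × 3! = 39916800 × 6 = 239500800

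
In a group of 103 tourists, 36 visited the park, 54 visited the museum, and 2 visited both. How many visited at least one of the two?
|A∪B| = |A| + |B| - |A∩B| = 36 + 54 - 2 = 88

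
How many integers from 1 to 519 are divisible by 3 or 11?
⌊519/3⌋ + ⌊519/11⌋ - ⌊519/33⌋ = 173 + 47 - 15 = 205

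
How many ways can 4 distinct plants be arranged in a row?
4! = 24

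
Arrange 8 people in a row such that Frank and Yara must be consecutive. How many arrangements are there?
Treat the 2 as one block: (8-2+1)! × 2! = 5040 × 2 = 10080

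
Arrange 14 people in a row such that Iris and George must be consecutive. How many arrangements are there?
Treat the 2 as one block: (14-2+1)! × 2! = 6227020800 × 2 = 12454041600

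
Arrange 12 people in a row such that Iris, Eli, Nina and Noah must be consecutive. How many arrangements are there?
Treat the 4 as one block: (12-4+1)! × 4! = 362880 × 24 = 8709120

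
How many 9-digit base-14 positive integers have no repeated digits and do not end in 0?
Last digit: 13 nonzero choices. First digit: 12 (nonzero, ≠last). Middle 7: P(12,7) = 3991680. Total = 622702080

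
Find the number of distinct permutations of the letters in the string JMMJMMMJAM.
10! / (6! × 1! × 3!) = 840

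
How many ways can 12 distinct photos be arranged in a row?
12! = 479001600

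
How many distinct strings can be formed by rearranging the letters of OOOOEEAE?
8! / (1! × 3! × 4!) = 280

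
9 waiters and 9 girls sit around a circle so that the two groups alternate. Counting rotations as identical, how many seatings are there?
Fix one of the waiters: (9-1)! ways for the remaining waiters, × 9! ways for the girls = 40320 × 362880 = 14631321600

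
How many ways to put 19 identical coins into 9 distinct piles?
C(19+9-1, 9-1) = C(27, 8) = 2220075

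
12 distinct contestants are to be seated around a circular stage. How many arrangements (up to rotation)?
Circular: fix one position, arrange the rest. (12-1)! = 39916800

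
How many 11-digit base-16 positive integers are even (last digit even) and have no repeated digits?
Last∈{0,2,4,6,8,10,12,14}. Last=0: 10897286400. Last nonzero: 7×14×P(14,9) = 71195604480. Total = 82092890880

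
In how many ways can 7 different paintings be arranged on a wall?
7! = 5040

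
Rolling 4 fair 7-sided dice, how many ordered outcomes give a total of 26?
Coefficient of x^26 in (x + x² + ... + x^7)^4. By inclusion-exclusion on dice exceeding 7: Σ_j (-1)^j C(4,j)·C(26-1-7j, 3) = C(4,0)·C(25,3) - C(4,1)·C(18,3) + C(4,2)·C(11,3) - C(4,3)·C(4,3) = 1·2300 - 4·816 + 6·165 - 4·4 = 10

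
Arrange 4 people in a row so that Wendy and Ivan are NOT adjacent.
Total - adjacent = 4! - (4-1)!×2 = 24 - 12 = 12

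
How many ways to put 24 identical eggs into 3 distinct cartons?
C(24+3-1, 3-1) = C(26, 2) = 325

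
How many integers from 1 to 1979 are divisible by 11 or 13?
⌊1979/11⌋ + ⌊1979/13⌋ - ⌊1979/143⌋ = 179 + 152 - 13 = 318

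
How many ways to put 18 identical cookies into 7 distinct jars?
C(18+7-1, 7-1) = C(24, 6) = 134596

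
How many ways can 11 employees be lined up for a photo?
11! = 39916800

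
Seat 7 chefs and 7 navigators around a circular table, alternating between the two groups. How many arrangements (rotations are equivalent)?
Fix one of the chefs: (7-1)! ways for the remaining chefs, × 7! ways for the navigators = 720 × 5040 = 3628800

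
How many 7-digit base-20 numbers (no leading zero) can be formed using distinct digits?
First digit: 19 choices (nonzero). Then descending: 19 × 19 × 18 × 17 × 16 × 15 × 14 = 371165760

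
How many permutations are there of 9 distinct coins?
9! = 362880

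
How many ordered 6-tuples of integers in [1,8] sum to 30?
Coefficient of x^30 in (x + x² + ... + x^8)^6. By inclusion-exclusion on dice exceeding 8: Σ_j (-1)^j C(6,j)·C(30-1-8j, 5) = C(6,0)·C(29,5) - C(6,1)·C(21,5) + C(6,2)·C(13,5) - C(6,3)·C(5,5) = 1·118755 - 6·20349 + 15·1287 - 20·1 = 15946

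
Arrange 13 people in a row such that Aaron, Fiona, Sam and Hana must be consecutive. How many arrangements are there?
Treat the 4 as one block: (13-4+1)! × 4! = 3628800 × 24 = 87091200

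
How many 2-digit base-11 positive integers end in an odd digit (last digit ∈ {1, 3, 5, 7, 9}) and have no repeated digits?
Last∈{1,3,5,7,9}. Last=0: 0. Last nonzero: 5×9×P(9,0) = 45. Total = 45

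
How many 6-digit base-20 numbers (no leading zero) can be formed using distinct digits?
First digit: 19 choices (nonzero). Then descending: 19 × 19 × 18 × 17 × 16 × 15 = 26511840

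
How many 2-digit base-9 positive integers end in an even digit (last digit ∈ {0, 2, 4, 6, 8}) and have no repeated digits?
Last∈{0,2,4,6,8}. Last=0: 8. Last nonzero: 4×7×P(7,0) = 28. Total = 36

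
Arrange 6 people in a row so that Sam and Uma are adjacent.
Treat as block: (6-1)! × 2! = 120 × 2 = 240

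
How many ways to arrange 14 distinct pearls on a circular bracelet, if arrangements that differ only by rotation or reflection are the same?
(14-1)!/2 = 6227020800/2 = 3113510400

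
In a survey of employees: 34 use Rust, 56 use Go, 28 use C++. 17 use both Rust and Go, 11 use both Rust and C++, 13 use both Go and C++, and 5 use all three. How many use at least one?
|A∪B∪C| = 34+56+28-17-11-13+5 = 82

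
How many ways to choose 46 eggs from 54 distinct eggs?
C(54,46) = 54!/(46!×8!) = 1040465790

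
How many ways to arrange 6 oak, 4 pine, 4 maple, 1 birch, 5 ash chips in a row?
20! / (6! × 4! × 4! × 1! × 5!) = 48886437600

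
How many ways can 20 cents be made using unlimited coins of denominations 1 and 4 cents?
Coefficient of x^20 in 1/(1-x^1) · 1/(1-x^4). Use j coins of 4 for j = 0..⌊20/4⌋ = 5, the rest in 1s: 5 + 1 = 6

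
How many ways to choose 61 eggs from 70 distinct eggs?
C(70,61) = 70!/(61!×9!) = 65033528560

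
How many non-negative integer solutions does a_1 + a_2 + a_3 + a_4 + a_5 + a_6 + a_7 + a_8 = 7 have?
C(7+8-1, 8-1) = C(14, 7) = 3432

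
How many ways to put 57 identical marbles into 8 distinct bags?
C(57+8-1, 8-1) = C(64, 7) = 621216192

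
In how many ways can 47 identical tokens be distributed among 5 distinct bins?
C(47+5-1, 5-1) = C(51, 4) = 249900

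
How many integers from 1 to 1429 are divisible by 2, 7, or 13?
⌊1429/2⌋+⌊1429/7⌋+⌊1429/13⌋ - ⌊1429/14⌋-⌊1429/26⌋-⌊1429/91⌋ + ⌊1429/182⌋ = 714+204+109 - 102-54-15 + 7 = 863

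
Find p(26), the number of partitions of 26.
Pentagonal recurrence p(n) = p(n-1) + p(n-2) - p(n-5) - p(n-7) + p(n-12) + p(n-15) - ... gives p(0..25) = 1, 1, 2, 3, 5, 7, 11, 15, 22, 30, 42, 56, 77, 101, 135, 176, 231, 297, 385, 490, 627, 792, 1002, 1255, 1575, 1958. p(26) = p(25) + p(24) - p(21) - p(19) + p(14) + p(11) - p(4) - p(0) = 1958 + 1575 - 792 - 490 + 135 + 56 - 5 - 1 = 2436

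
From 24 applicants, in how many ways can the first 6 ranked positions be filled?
P(24,6) = 24!/(24-6)! = 96909120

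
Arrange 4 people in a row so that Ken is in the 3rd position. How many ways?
Fix one position: (4-1)! = 6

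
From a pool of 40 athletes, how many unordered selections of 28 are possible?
C(40,28) = 40!/(28!×12!) = 5586853480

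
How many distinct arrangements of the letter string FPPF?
4! / (2! × 2!) = 6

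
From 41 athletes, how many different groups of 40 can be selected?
C(41,40) = 41!/(40!×1!) = 41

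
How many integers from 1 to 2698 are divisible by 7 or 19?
⌊2698/7⌋ + ⌊2698/19⌋ - ⌊2698/133⌋ = 385 + 142 - 20 = 507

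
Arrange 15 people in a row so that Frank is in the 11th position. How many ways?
Fix one position: (15-1)! = 87178291200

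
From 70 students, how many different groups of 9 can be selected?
C(70,9) = 70!/(9!×61!) = 65033528560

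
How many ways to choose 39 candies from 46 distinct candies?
C(46,39) = 46!/(39!×7!) = 53524680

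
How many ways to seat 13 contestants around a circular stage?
Circular: fix one position, arrange the rest. (13-1)! = 479001600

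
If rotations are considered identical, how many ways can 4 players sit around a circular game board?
Circular: fix one position, arrange the rest. (4-1)! = 6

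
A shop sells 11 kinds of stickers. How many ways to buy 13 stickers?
C(13+11-1, 11-1) = C(23, 10) = 1144066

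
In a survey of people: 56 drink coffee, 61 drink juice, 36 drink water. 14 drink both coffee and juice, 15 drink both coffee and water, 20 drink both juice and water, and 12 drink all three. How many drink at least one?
|A∪B∪C| = 56+61+36-14-15-20+12 = 116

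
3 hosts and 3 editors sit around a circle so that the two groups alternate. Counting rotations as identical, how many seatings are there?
Fix one of the hosts: (3-1)! ways for the remaining hosts, × 3! ways for the editors = 2 × 6 = 12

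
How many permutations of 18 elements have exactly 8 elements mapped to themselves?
Choose the 8 fixed points C(18,8) = 43758, derange the rest: !10 = Σ_{j=0}^{10} (-1)^j·10!/j! = 3628800 - 3628800 + 1814400 - 604800 + 151200 - 30240 + 5040 - 720 + 90 - 10 + 1 = 1334961. Product = 43758 × 1334961 = 58415223438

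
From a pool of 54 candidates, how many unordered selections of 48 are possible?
C(54,48) = 54!/(48!×6!) = 25827165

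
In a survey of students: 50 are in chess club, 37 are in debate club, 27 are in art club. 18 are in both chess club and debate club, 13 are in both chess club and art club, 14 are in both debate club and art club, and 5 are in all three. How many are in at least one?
|A∪B∪C| = 50+37+27-18-13-14+5 = 74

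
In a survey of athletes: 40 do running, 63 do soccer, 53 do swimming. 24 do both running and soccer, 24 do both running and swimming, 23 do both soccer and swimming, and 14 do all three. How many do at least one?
|A∪B∪C| = 40+63+53-24-24-23+14 = 99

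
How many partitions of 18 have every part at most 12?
Let r_j(i) = number of partitions of i into parts ≤ j, for i = 0..18. r_1(i) = 1 for all i; r_j(i) = r_{j-1}(i) + r_j(i-j). Rows j = 2..12: ≤2: 1 1 2 2 3 3 4 4 5 5 6 6 7 7 8 8 9 9 10; ≤3: 1 1 2 3 4 5 7 8 10 12 14 16 19 21 24 27 30 33 37; ≤4: 1 1 2 3 5 6 9 11 15 18 23 27 34 39 47 54 64 72 84; ≤5: 1 1 2 3 5 7 10 13 18 23 30 37 47 57 70 84 101 119 141; ≤6: 1 1 2 3 5 7 11 14 20 26 35 44 58 71 90 110 136 163 199; ≤7: 1 1 2 3 5 7 11 15 21 28 38 49 65 82 105 131 164 201 248; ≤8: 1 1 2 3 5 7 11 15 22 29 40 52 70 89 116 146 186 230 288; ≤9: 1 1 2 3 5 7 11 15 22 30 41 54 73 94 123 157 201 252 318; ≤10: 1 1 2 3 5 7 11 15 22 30 42 55 75 97 128 164 212 267 340; ≤11: 1 1 2 3 5 7 11 15 22 30 42 56 76 99 131 169 219 278 355; ≤12: 1 1 2 3 5 7 11 15 22 30 42 56 77 100 133 172 224 285 366. r_12(18) = 366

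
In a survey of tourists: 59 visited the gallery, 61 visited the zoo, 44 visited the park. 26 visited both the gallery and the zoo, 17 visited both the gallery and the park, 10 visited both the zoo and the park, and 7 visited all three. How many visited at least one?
|A∪B∪C| = 59+61+44-26-17-10+7 = 118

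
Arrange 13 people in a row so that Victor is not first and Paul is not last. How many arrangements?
By inclusion-exclusion: 13! - 2×(13-1)! + (13-2)! = 6227020800 - 958003200 + 39916800 = 5308934400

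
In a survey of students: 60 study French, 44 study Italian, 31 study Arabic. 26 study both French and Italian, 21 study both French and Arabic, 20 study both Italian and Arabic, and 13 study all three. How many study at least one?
|A∪B∪C| = 60+44+31-26-21-20+13 = 81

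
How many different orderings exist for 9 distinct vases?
9! = 362880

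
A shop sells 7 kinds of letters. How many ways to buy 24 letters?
C(24+7-1, 7-1) = C(30, 6) = 593775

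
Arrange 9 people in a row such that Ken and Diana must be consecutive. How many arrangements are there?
Treat the 2 as one block: (9-2+1)! × 2! = 40320 × 2 = 80640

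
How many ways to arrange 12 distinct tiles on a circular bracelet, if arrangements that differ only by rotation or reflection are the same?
(12-1)!/2 = 39916800/2 = 19958400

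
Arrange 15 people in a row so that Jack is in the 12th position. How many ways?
Fix one position: (15-1)! = 87178291200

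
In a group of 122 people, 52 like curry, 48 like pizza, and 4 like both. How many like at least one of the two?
|A∪B| = |A| + |B| - |A∩B| = 52 + 48 - 4 = 96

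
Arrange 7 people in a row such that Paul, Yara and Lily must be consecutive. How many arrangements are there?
Treat the 3 as one block: (7-3+1)! × 3! = 120 × 6 = 720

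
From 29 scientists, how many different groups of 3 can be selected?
C(29,3) = 29!/(3!×26!) = 3654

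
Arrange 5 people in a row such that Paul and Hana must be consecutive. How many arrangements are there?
Treat the 2 as one block: (5-2+1)! × 2! = 24 × 2 = 48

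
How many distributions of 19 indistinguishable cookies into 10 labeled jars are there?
C(19+10-1, 10-1) = C(28, 9) = 6906900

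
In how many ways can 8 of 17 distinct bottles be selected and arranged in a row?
P(17,8) = 17!/(17-8)! = 980179200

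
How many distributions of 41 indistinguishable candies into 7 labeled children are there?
C(41+7-1, 7-1) = C(47, 6) = 10737573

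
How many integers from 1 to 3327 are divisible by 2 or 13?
⌊3327/2⌋ + ⌊3327/13⌋ - ⌊3327/26⌋ = 1663 + 255 - 127 = 1791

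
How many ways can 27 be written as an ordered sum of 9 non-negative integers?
C(27+9-1, 9-1) = C(35, 8) = 23535820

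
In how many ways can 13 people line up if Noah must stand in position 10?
Fix one position: (13-1)! = 479001600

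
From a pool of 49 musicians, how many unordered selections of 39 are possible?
C(49,39) = 49!/(39!×10!) = 8217822536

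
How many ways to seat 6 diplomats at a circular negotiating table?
Circular: fix one position, arrange the rest. (6-1)! = 120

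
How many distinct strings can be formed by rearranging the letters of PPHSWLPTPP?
10! / (1! × 1! × 1! × 1! × 1! × 5!) = 30240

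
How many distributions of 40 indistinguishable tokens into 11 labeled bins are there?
C(40+11-1, 11-1) = C(50, 10) = 10272278170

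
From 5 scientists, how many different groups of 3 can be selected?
C(5,3) = 5!/(3!×2!) = 10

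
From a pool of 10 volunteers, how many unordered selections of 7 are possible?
C(10,7) = 10!/(7!×3!) = 120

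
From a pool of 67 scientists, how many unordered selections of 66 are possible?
C(67,66) = 67!/(66!×1!) = 67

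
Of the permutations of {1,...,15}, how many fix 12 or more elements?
Exactly j fixed points: C(15,j)·!(15-j); sum over j ≥ 12 (derangement numbers via !m = (m-1)·(!(m-1) + !(m-2)): !0..!3 = 1, 0, 1, 2). Σ_{j=12}^{15} C(15,j)·!(15-j) = C(15,12)·!3 + C(15,13)·!2 + C(15,14)·!1 + C(15,15)·!0 = 455·2 + 105·1 + 15·0 + 1·1 = 1016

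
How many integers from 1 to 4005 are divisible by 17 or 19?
⌊4005/17⌋ + ⌊4005/19⌋ - ⌊4005/323⌋ = 235 + 210 - 12 = 433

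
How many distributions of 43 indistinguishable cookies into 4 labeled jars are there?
C(43+4-1, 4-1) = C(46, 3) = 15180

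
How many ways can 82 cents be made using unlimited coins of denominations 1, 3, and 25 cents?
Coefficient of x^82 in 1/(1-x^1) · 1/(1-x^3) · 1/(1-x^25). Case on j = number of 25-cent coins (j = 0..3); remainder r = 82 - 25j is made from {1,3} in ⌊r/3⌋+1 ways. r = 82, 57, 32, 7 → 28 + 20 + 11 + 3 = 62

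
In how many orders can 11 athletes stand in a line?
11! = 39916800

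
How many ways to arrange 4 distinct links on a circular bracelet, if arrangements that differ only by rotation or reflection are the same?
(4-1)!/2 = 6/2 = 3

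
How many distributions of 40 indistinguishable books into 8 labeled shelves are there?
C(40+8-1, 8-1) = C(47, 7) = 62891499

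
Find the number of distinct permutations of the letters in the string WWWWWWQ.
7! / (6! × 1!) = 7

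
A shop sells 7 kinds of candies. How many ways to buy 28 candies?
C(28+7-1, 7-1) = C(34, 6) = 1344904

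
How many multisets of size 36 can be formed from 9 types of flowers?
C(36+9-1, 9-1) = C(44, 8) = 177232627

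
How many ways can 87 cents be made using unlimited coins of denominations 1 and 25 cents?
Coefficient of x^87 in 1/(1-x^1) · 1/(1-x^25). Use j coins of 25 for j = 0..⌊87/25⌋ = 3, the rest in 1s: 3 + 1 = 4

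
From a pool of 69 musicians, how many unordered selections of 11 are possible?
C(69,11) = 69!/(11!×58!) = 1823810410032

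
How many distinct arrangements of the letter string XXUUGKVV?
8! / (2! × 2! × 1! × 2! × 1!) = 5040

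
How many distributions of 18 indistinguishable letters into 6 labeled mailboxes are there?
C(18+6-1, 6-1) = C(23, 5) = 33649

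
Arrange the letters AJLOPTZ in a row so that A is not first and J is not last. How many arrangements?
By inclusion-exclusion: 7! - 2×(7-1)! + (7-2)! = 5040 - 1440 + 120 = 3720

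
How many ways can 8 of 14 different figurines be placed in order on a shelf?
P(14,8) = 14!/(14-8)! = 121080960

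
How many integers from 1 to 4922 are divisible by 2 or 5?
⌊4922/2⌋ + ⌊4922/5⌋ - ⌊4922/10⌋ = 2461 + 984 - 492 = 2953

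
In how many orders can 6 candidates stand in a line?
6! = 720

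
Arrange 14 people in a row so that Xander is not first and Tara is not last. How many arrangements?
By inclusion-exclusion: 14! - 2×(14-1)! + (14-2)! = 87178291200 - 12454041600 + 479001600 = 75203251200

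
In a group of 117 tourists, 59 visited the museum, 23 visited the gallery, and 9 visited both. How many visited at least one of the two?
|A∪B| = |A| + |B| - |A∩B| = 59 + 23 - 9 = 73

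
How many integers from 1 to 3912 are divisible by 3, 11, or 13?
⌊3912/3⌋+⌊3912/11⌋+⌊3912/13⌋ - ⌊3912/33⌋-⌊3912/39⌋-⌊3912/143⌋ + ⌊3912/429⌋ = 1304+355+300 - 118-100-27 + 9 = 1723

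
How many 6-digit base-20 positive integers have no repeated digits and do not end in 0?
Last digit: 19 nonzero choices. First digit: 18 (nonzero, ≠last). Middle 4: P(18,4) = 73440. Total = 25116480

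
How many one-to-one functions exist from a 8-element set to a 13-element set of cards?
P(13,8) = 13!/(13-8)! = 51891840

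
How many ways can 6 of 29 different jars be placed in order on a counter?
P(29,6) = 29!/(29-6)! = 342014400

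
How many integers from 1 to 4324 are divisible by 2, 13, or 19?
⌊4324/2⌋+⌊4324/13⌋+⌊4324/19⌋ - ⌊4324/26⌋-⌊4324/38⌋-⌊4324/247⌋ + ⌊4324/494⌋ = 2162+332+227 - 166-113-17 + 8 = 2433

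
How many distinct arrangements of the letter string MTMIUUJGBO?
10! / (1! × 2! × 1! × 1! × 2! × 1! × 1! × 1!) = 907200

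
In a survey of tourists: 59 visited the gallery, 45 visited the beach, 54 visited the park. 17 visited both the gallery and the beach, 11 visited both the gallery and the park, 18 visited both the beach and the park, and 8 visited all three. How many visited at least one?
|A∪B∪C| = 59+45+54-17-11-18+8 = 120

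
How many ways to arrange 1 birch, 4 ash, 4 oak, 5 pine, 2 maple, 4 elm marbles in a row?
20! / (1! × 4! × 4! × 5! × 2! × 4!) = 733296564000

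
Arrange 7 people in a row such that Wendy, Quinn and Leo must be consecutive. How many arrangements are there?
Treat the 3 as one block: (7-3+1)! × 3! = 120 × 6 = 720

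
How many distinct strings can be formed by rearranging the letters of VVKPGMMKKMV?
11! / (1! × 3! × 1! × 3! × 3!) = 184800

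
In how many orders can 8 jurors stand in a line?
8! = 40320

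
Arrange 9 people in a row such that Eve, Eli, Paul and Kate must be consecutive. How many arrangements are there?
Treat the 4 as one block: (9-4+1)! × 4! = 720 × 24 = 17280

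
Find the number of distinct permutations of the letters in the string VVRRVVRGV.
9! / (1! × 3! × 5!) = 504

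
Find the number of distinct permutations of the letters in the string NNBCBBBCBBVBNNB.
15! / (8! × 4! × 1! × 2!) = 675675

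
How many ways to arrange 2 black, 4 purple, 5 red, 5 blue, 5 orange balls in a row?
21! / (2! × 4! × 5! × 5! × 5!) = 615969113760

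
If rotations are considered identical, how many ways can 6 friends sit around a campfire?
Circular: fix one position, arrange the rest. (6-1)! = 120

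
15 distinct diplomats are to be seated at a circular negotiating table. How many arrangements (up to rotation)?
Circular: fix one position, arrange the rest. (15-1)! = 87178291200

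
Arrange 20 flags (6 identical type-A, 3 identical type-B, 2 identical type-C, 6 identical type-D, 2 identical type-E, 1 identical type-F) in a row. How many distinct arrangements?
20! / (6! × 3! × 2! × 6! × 2! × 1!) = 195545750400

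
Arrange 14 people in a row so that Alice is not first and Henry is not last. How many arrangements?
By inclusion-exclusion: 14! - 2×(14-1)! + (14-2)! = 87178291200 - 12454041600 + 479001600 = 75203251200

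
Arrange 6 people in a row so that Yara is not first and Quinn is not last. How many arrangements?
By inclusion-exclusion: 6! - 2×(6-1)! + (6-2)! = 720 - 240 + 24 = 504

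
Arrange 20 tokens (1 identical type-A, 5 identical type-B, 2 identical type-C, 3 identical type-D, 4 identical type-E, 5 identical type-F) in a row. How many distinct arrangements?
20! / (1! × 5! × 2! × 3! × 4! × 5!) = 586637251200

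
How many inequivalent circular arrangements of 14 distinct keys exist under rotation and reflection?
(14-1)!/2 = 6227020800/2 = 3113510400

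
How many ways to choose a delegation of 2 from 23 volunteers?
C(23,2) = 23!/(2!×21!) = 253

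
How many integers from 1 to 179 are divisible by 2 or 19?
⌊179/2⌋ + ⌊179/19⌋ - ⌊179/38⌋ = 89 + 9 - 4 = 94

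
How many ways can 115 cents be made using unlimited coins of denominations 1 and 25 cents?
Coefficient of x^115 in 1/(1-x^1) · 1/(1-x^25). Use j coins of 25 for j = 0..⌊115/25⌋ = 4, the rest in 1s: 4 + 1 = 5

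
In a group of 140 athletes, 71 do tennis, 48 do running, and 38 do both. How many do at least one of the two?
|A∪B| = |A| + |B| - |A∩B| = 71 + 48 - 38 = 81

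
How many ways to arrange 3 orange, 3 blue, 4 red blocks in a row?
10! / (3! × 3! × 4!) = 4200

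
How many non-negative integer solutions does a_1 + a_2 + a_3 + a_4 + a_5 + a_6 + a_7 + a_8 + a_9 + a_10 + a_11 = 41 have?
C(41+11-1, 11-1) = C(51, 10) = 12777711870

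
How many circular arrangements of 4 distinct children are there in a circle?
Circular: fix one position, arrange the rest. (4-1)! = 6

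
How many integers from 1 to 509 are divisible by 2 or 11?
⌊509/2⌋ + ⌊509/11⌋ - ⌊509/22⌋ = 254 + 46 - 23 = 277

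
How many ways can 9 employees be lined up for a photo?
9! = 362880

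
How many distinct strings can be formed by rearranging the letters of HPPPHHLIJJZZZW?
14! / (3! × 3! × 3! × 1! × 1! × 1! × 2!) = 201801600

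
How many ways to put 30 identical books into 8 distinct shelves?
C(30+8-1, 8-1) = C(37, 7) = 10295472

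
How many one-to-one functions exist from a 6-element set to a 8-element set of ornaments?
P(8,6) = 8!/(8-6)! = 20160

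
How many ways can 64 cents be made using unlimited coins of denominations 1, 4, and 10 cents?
Coefficient of x^64 in 1/(1-x^1) · 1/(1-x^4) · 1/(1-x^10). Case on j = number of 10-cent coins (j = 0..6); remainder r = 64 - 10j is made from {1,4} in ⌊r/4⌋+1 ways. r = 64, 54, 44, 34, 24, 14, 4 → 17 + 14 + 12 + 9 + 7 + 4 + 2 = 65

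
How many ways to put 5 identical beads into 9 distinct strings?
C(5+9-1, 9-1) = C(13, 8) = 1287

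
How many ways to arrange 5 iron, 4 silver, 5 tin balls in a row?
14! / (5! × 4! × 5!) = 252252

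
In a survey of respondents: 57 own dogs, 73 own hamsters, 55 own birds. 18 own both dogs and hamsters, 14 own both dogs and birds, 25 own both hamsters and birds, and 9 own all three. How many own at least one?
|A∪B∪C| = 57+73+55-18-14-25+9 = 137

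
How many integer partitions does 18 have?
Pentagonal recurrence p(n) = p(n-1) + p(n-2) - p(n-5) - p(n-7) + p(n-12) + p(n-15) - ... gives p(0..17) = 1, 1, 2, 3, 5, 7, 11, 15, 22, 30, 42, 56, 77, 101, 135, 176, 231, 297. p(18) = p(17) + p(16) - p(13) - p(11) + p(6) + p(3) = 297 + 231 - 101 - 56 + 11 + 3 = 385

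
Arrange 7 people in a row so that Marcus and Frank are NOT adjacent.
Total - adjacent = 7! - (7-1)!×2 = 5040 - 1440 = 3600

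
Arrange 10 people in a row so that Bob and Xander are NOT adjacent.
Total - adjacent = 10! - (10-1)!×2 = 3628800 - 725760 = 2903040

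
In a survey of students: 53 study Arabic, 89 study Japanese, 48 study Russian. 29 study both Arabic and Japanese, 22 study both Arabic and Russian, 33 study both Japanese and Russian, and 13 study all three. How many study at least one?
|A∪B∪C| = 53+89+48-29-22-33+13 = 119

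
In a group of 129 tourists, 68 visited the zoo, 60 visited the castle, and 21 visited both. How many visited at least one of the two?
|A∪B| = |A| + |B| - |A∩B| = 68 + 60 - 21 = 107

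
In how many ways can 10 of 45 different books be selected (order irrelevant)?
C(45,10) = 45!/(10!×35!) = 3190187286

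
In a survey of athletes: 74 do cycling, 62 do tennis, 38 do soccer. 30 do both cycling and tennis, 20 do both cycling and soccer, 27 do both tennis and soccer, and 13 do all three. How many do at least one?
|A∪B∪C| = 74+62+38-30-20-27+13 = 110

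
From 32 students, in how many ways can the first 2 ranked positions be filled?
P(32,2) = 32!/(32-2)! = 992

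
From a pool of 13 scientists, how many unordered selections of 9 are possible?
C(13,9) = 13!/(9!×4!) = 715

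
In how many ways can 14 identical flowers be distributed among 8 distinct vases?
C(14+8-1, 8-1) = C(21, 7) = 116280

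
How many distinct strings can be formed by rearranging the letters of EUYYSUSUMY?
10! / (2! × 1! × 1! × 3! × 3!) = 50400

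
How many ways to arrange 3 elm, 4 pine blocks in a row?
7! / (3! × 4!) = 35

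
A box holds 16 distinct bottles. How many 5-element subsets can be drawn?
C(16,5) = 16!/(5!×11!) = 4368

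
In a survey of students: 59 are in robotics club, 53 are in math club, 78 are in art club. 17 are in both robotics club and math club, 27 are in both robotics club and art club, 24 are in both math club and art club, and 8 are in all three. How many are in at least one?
|A∪B∪C| = 59+53+78-17-27-24+8 = 130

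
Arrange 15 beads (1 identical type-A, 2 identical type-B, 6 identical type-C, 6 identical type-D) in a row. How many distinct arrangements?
15! / (1! × 2! × 6! × 6!) = 1261260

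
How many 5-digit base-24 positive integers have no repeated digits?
First digit: 23 choices (nonzero). Then descending: 23 × 23 × 22 × 21 × 20 = 4887960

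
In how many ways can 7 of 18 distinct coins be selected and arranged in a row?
P(18,7) = 18!/(18-7)! = 160392960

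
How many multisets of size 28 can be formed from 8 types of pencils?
C(28+8-1, 8-1) = C(35, 7) = 6724520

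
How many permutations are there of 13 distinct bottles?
13! = 6227020800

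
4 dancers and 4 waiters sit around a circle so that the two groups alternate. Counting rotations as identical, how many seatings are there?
Fix one of the dancers: (4-1)! ways for the remaining dancers, × 4! ways for the waiters = 6 × 24 = 144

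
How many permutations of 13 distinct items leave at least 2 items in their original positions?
Exactly j fixed points: C(13,j)·!(13-j); sum over j ≥ 2 (derangement numbers via !m = (m-1)·(!(m-1) + !(m-2)): !0..!11 = 1, 0, 1, 2, 9, 44, 265, 1854, 14833, 133496, 1334961, 14684570). Σ_{j=2}^{13} C(13,j)·!(13-j) = C(13,2)·!11 + C(13,3)·!10 + C(13,4)·!9 + C(13,5)·!8 + C(13,6)·!7 + C(13,7)·!6 + C(13,8)·!5 + C(13,9)·!4 + C(13,10)·!3 + C(13,11)·!2 + C(13,12)·!1 + C(13,13)·!0 = 78·14684570 + 286·1334961 + 715·133496 + 1287·14833 + 1716·1854 + 1716·265 + 1287·44 + 715·9 + 286·2 + 78·1 + 13·0 + 1·1 = 1645434935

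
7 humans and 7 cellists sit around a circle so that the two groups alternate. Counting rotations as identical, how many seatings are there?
Fix one of the humans: (7-1)! ways for the remaining humans, × 7! ways for the cellists = 720 × 5040 = 3628800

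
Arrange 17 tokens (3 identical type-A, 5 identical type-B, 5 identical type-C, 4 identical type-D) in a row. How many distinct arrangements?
17! / (3! × 5! × 5! × 4!) = 171531360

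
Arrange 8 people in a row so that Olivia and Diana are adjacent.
Treat as block: (8-1)! × 2! = 5040 × 2 = 10080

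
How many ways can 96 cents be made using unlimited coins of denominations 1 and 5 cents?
Coefficient of x^96 in 1/(1-x^1) · 1/(1-x^5). Use j coins of 5 for j = 0..⌊96/5⌋ = 19, the rest in 1s: 19 + 1 = 20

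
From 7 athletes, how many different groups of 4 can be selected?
C(7,4) = 7!/(4!×3!) = 35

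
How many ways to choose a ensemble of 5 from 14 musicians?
C(14,5) = 14!/(5!×9!) = 2002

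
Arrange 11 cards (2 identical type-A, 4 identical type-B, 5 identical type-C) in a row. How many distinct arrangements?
11! / (2! × 4! × 5!) = 6930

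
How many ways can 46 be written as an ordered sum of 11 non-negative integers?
C(46+11-1, 11-1) = C(56, 10) = 35607051480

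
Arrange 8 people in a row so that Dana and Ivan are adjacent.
Treat as block: (8-1)! × 2! = 5040 × 2 = 10080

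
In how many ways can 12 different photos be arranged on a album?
12! = 479001600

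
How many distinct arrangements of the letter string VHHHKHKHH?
9! / (6! × 2! × 1!) = 252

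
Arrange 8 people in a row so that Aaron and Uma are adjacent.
Treat as block: (8-1)! × 2! = 5040 × 2 = 10080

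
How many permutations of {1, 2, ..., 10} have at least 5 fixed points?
Exactly j fixed points: C(10,j)·!(10-j); sum over j ≥ 5 (derangement numbers via !m = (m-1)·(!(m-1) + !(m-2)): !0..!5 = 1, 0, 1, 2, 9, 44). Σ_{j=5}^{10} C(10,j)·!(10-j) = C(10,5)·!5 + C(10,6)·!4 + C(10,7)·!3 + C(10,8)·!2 + C(10,9)·!1 + C(10,10)·!0 = 252·44 + 210·9 + 120·2 + 45·1 + 10·0 + 1·1 = 13264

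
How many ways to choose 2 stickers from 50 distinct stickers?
C(50,2) = 50!/(2!×48!) = 1225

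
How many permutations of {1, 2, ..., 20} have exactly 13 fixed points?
Choose the 13 fixed points C(20,13) = 77520, derange the rest: !7 = Σ_{j=0}^{7} (-1)^j·7!/j! = 5040 - 5040 + 2520 - 840 + 210 - 42 + 7 - 1 = 1854. Product = 77520 × 1854 = 143722080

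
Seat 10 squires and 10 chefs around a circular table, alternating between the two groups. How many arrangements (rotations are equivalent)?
Fix one of the squires: (10-1)! ways for the remaining squires, × 10! ways for the chefs = 362880 × 3628800 = 1316818944000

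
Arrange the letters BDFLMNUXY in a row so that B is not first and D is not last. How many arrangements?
By inclusion-exclusion: 9! - 2×(9-1)! + (9-2)! = 362880 - 80640 + 5040 = 287280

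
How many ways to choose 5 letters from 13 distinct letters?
C(13,5) = 13!/(5!×8!) = 1287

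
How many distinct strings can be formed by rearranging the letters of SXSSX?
5! / (2! × 3!) = 10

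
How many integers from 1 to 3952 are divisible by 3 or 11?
⌊3952/3⌋ + ⌊3952/11⌋ - ⌊3952/33⌋ = 1317 + 359 - 119 = 1557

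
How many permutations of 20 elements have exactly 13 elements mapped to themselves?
Choose the 13 fixed points C(20,13) = 77520, derange the rest: !7 = Σ_{j=0}^{7} (-1)^j·7!/j! = 5040 - 5040 + 2520 - 840 + 210 - 42 + 7 - 1 = 1854. Product = 77520 × 1854 = 143722080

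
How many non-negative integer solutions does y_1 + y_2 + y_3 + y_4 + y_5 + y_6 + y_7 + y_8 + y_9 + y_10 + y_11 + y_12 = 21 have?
C(21+12-1, 12-1) = C(32, 11) = 129024480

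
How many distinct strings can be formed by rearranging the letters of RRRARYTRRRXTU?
13! / (1! × 7! × 1! × 1! × 1! × 2!) = 617760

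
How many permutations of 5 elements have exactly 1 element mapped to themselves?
Choose the 1 fixed point C(5,1) = 5, derange the rest: !4 = Σ_{j=0}^{4} (-1)^j·4!/j! = 24 - 24 + 12 - 4 + 1 = 9. Product = 5 × 9 = 45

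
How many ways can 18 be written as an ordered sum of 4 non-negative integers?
C(18+4-1, 4-1) = C(21, 3) = 1330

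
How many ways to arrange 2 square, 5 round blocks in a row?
7! / (2! × 5!) = 21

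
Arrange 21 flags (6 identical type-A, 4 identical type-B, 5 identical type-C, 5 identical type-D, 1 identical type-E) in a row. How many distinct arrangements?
21! / (6! × 4! × 5! × 5! × 1!) = 205323037920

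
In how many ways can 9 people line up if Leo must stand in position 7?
Fix one position: (9-1)! = 40320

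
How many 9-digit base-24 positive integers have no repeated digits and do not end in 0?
Last digit: 23 nonzero choices. First digit: 22 (nonzero, ≠last). Middle 7: P(22,7) = 859541760. Total = 434928130560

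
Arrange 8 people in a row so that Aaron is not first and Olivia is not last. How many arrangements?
By inclusion-exclusion: 8! - 2×(8-1)! + (8-2)! = 40320 - 10080 + 720 = 30960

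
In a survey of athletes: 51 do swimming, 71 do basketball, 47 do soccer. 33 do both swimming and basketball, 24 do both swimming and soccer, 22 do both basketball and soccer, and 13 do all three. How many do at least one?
|A∪B∪C| = 51+71+47-33-24-22+13 = 103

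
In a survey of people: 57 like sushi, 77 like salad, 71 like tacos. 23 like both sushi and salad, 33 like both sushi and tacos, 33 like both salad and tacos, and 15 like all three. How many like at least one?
|A∪B∪C| = 57+77+71-23-33-33+15 = 131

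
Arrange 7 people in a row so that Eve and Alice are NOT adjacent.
Total - adjacent = 7! - (7-1)!×2 = 5040 - 1440 = 3600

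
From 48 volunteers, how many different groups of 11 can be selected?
C(48,11) = 48!/(11!×37!) = 22595200368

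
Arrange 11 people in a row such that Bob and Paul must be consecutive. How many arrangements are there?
Treat the 2 as one block: (11-2+1)! × 2! = 3628800 × 2 = 7257600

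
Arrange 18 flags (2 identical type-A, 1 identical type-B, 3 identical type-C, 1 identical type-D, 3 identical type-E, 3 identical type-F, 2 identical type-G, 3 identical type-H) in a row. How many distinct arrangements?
18! / (2! × 1! × 3! × 1! × 3! × 3! × 2! × 3!) = 1235025792000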